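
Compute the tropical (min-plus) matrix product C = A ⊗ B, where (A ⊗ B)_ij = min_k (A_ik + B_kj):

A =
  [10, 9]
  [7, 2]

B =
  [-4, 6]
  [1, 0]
A ⊗ B =
  [6, 9]
  [3, 2]

Apply the min-plus product entry-by-entry:
  C[0][0] = min over k of (A[0][0] + B[0][0] = 10 + -4 = 6, A[0][1] + B[1][0] = 9 + 1 = 10) = 6 (attained at k = 0)
  C[0][1] = min over k of (A[0][0] + B[0][1] = 10 + 6 = 16, A[0][1] + B[1][1] = 9 + 0 = 9) = 9 (attained at k = 1)
  C[1][0] = min over k of (A[1][0] + B[0][0] = 7 + -4 = 3, A[1][1] + B[1][0] = 2 + 1 = 3) = 3 (attained at k = 0)
  C[1][1] = min over k of (A[1][0] + B[0][1] = 7 + 6 = 13, A[1][1] + B[1][1] = 2 + 0 = 2) = 2 (attained at k = 1)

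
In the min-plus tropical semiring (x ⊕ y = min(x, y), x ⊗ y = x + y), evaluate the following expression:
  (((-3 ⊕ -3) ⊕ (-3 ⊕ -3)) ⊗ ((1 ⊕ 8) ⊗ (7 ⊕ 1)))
(((-3 ⊕ -3) ⊕ (-3 ⊕ -3)) ⊗ ((1 ⊕ 8) ⊗ (7 ⊕ 1))) = -1

Expand innermost to outermost. Recall ⊕ takes the minimum of its arguments and ⊗ takes their sum. Working out the expression (((-3 ⊕ -3) ⊕ (-3 ⊕ -3)) ⊗ ((1 ⊕ 8) ⊗ (7 ⊕ 1))) gives -1.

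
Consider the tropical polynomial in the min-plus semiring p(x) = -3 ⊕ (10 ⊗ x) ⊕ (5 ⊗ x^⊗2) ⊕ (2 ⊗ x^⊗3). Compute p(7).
p(7) = -3

A tropical monomial a ⊗ x^⊗i evaluates to a + i · x. Evaluating each term at x = 7:
  Term 0 contributes -3 + 0 · 7 = -3
  Term 1 contributes 10 + 1 · 7 = 17
  Term 2 contributes 5 + 2 · 7 = 19
  Term 3 contributes 2 + 3 · 7 = 23
p(7) = ⊕ of these = min[-3, 17, 19, 23] = -3.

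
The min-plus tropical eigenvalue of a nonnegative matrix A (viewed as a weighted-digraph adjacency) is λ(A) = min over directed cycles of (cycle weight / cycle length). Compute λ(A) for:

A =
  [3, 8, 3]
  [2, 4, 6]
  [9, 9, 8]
λ(A) = 3

Enumerate directed cycles and compute their means (weight / length). Sample:
  cycle 0 → 0: weight = 3, length = 1, mean = 3/1 ≈ 3.000
  cycle 1 → 1: weight = 4, length = 1, mean = 4/1 ≈ 4.000
  cycle 2 → 2: weight = 8, length = 1, mean = 8/1 ≈ 8.000
  cycle 0 → 1 → 0: weight = 10, length = 2, mean = 10/2 ≈ 5.000
  cycle 0 → 2 → 0: weight = 12, length = 2, mean = 12/2 ≈ 6.000
  cycle 1 → 0 → 1: weight = 10, length = 2, mean = 10/2 ≈ 5.000
Minimum mean = 3.000, attained e.g. along the cycle 0 → 0 with weight 3 and length 1. So λ(A) = 3/1 = 3.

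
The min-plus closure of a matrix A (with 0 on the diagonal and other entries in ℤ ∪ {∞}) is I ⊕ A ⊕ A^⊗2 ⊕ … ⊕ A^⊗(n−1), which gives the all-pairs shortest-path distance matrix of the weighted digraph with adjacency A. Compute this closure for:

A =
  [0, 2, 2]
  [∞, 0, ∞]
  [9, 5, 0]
Closure =
  [0, 2, 2]
  [∞, 0, ∞]
  [9, 5, 0]

This is the Floyd-Warshall all-pairs shortest-path computation. For each intermediate vertex k = 0, 1, …, 2, update dist[i][j] ← min(dist[i][j], dist[i][k] + dist[k][j]). The final matrix gives, for each (i, j), the minimum total weight of any directed path from i to j (possibly empty when i = j).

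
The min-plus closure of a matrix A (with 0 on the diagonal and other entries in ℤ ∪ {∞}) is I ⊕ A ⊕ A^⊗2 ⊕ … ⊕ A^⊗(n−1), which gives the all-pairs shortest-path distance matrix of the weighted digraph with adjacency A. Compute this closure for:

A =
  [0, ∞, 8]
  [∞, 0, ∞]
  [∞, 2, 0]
Closure =
  [0, 10, 8]
  [∞, 0, ∞]
  [∞, 2, 0]

This is the Floyd-Warshall all-pairs shortest-path computation. For each intermediate vertex k = 0, 1, …, 2, update dist[i][j] ← min(dist[i][j], dist[i][k] + dist[k][j]). The final matrix gives, for each (i, j), the minimum total weight of any directed path from i to j (possibly empty when i = j).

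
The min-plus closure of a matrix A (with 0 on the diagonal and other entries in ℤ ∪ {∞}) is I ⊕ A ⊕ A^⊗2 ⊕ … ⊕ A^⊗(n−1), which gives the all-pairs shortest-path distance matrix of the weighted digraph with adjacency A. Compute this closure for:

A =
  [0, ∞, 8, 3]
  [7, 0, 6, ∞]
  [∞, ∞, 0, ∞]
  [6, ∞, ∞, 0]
Closure =
  [0, ∞, 8, 3]
  [7, 0, 6, 10]
  [∞, ∞, 0, ∞]
  [6, ∞, 14, 0]

This is the Floyd-Warshall all-pairs shortest-path computation. For each intermediate vertex k = 0, 1, …, 3, update dist[i][j] ← min(dist[i][j], dist[i][k] + dist[k][j]). The final matrix gives, for each (i, j), the minimum total weight of any directed path from i to j (possibly empty when i = j).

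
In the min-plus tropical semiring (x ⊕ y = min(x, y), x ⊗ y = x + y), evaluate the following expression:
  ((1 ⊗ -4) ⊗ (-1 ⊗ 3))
((1 ⊗ -4) ⊗ (-1 ⊗ 3)) = -1

Expand innermost to outermost. Recall ⊕ takes the minimum of its arguments and ⊗ takes their sum. Working out the expression ((1 ⊗ -4) ⊗ (-1 ⊗ 3)) gives -1.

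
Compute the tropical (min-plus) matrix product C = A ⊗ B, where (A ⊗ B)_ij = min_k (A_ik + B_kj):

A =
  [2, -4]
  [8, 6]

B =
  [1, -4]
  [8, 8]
A ⊗ B =
  [3, -2]
  [9, 4]

Apply the min-plus product entry-by-entry:
  C[0][0] = min over k of (A[0][0] + B[0][0] = 2 + 1 = 3, A[0][1] + B[1][0] = -4 + 8 = 4) = 3 (attained at k = 0)
  C[0][1] = min over k of (A[0][0] + B[0][1] = 2 + -4 = -2, A[0][1] + B[1][1] = -4 + 8 = 4) = -2 (attained at k = 0)
  C[1][0] = min over k of (A[1][0] + B[0][0] = 8 + 1 = 9, A[1][1] + B[1][0] = 6 + 8 = 14) = 9 (attained at k = 0)
  C[1][1] = min over k of (A[1][0] + B[0][1] = 8 + -4 = 4, A[1][1] + B[1][1] = 6 + 8 = 14) = 4 (attained at k = 0)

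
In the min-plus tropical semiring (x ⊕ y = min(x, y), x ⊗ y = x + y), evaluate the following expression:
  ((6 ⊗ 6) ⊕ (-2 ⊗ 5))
((6 ⊗ 6) ⊕ (-2 ⊗ 5)) = 3

Expand innermost to outermost. Recall ⊕ takes the minimum of its arguments and ⊗ takes their sum. Working out the expression ((6 ⊗ 6) ⊕ (-2 ⊗ 5)) gives 3.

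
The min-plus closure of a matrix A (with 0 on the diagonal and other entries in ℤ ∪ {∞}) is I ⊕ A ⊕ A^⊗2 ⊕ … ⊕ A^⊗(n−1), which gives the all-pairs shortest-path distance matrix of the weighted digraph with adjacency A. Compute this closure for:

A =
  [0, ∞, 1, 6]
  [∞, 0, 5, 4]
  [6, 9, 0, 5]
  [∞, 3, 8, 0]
Closure =
  [0, 9, 1, 6]
  [11, 0, 5, 4]
  [6, 8, 0, 5]
  [14, 3, 8, 0]

This is the Floyd-Warshall all-pairs shortest-path computation. For each intermediate vertex k = 0, 1, …, 3, update dist[i][j] ← min(dist[i][j], dist[i][k] + dist[k][j]). The final matrix gives, for each (i, j), the minimum total weight of any directed path from i to j (possibly empty when i = j).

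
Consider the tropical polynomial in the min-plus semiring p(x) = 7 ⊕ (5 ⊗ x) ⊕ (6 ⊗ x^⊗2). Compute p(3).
p(3) = 7

A tropical monomial a ⊗ x^⊗i evaluates to a + i · x. Evaluating each term at x = 3:
  Term 0 contributes 7 + 0 · 3 = 7
  Term 1 contributes 5 + 1 · 3 = 8
  Term 2 contributes 6 + 2 · 3 = 12
p(3) = ⊕ of these = min[7, 8, 12] = 7.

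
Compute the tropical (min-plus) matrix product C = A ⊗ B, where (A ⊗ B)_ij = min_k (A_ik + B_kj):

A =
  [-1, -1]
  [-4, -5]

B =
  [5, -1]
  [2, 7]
A ⊗ B =
  [1, -2]
  [-3, -5]

Apply the min-plus product entry-by-entry:
  C[0][0] = min over k of (A[0][0] + B[0][0] = -1 + 5 = 4, A[0][1] + B[1][0] = -1 + 2 = 1) = 1 (attained at k = 1)
  C[0][1] = min over k of (A[0][0] + B[0][1] = -1 + -1 = -2, A[0][1] + B[1][1] = -1 + 7 = 6) = -2 (attained at k = 0)
  C[1][0] = min over k of (A[1][0] + B[0][0] = -4 + 5 = 1, A[1][1] + B[1][0] = -5 + 2 = -3) = -3 (attained at k = 1)
  C[1][1] = min over k of (A[1][0] + B[0][1] = -4 + -1 = -5, A[1][1] + B[1][1] = -5 + 7 = 2) = -5 (attained at k = 0)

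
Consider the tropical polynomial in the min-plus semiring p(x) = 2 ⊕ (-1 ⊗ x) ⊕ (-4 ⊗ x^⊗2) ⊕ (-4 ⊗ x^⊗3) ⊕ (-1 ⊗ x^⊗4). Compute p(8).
p(8) = 2

A tropical monomial a ⊗ x^⊗i evaluates to a + i · x. Evaluating each term at x = 8:
  Term 0 contributes 2 + 0 · 8 = 2
  Term 1 contributes -1 + 1 · 8 = 7
  Term 2 contributes -4 + 2 · 8 = 12
  Term 3 contributes -4 + 3 · 8 = 20
  Term 4 contributes -1 + 4 · 8 = 31
p(8) = ⊕ of these = min[2, 7, 12, 20, 31] = 2.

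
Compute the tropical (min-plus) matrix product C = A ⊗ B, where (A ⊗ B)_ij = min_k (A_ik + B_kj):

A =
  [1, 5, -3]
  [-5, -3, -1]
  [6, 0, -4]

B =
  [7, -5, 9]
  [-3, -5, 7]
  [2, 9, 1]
A ⊗ B =
  [-1, -4, -2]
  [-6, -10, 0]
  [-3, -5, -3]

Apply the min-plus product entry-by-entry:
  C[0][0] = min over k of (A[0][0] + B[0][0] = 1 + 7 = 8, A[0][1] + B[1][0] = 5 + -3 = 2, A[0][2] + B[2][0] = -3 + 2 = -1) = -1 (attained at k = 2)
  C[0][1] = min over k of (A[0][0] + B[0][1] = 1 + -5 = -4, A[0][1] + B[1][1] = 5 + -5 = 0, A[0][2] + B[2][1] = -3 + 9 = 6) = -4 (attained at k = 0)
  C[0][2] = min over k of (A[0][0] + B[0][2] = 1 + 9 = 10, A[0][1] + B[1][2] = 5 + 7 = 12, A[0][2] + B[2][2] = -3 + 1 = -2) = -2 (attained at k = 2)
  C[1][0] = min over k of (A[1][0] + B[0][0] = -5 + 7 = 2, A[1][1] + B[1][0] = -3 + -3 = -6, A[1][2] + B[2][0] = -1 + 2 = 1) = -6 (attained at k = 1)
  C[1][1] = min over k of (A[1][0] + B[0][1] = -5 + -5 = -10, A[1][1] + B[1][1] = -3 + -5 = -8, A[1][2] + B[2][1] = -1 + 9 = 8) = -10 (attained at k = 0)
  C[1][2] = min over k of (A[1][0] + B[0][2] = -5 + 9 = 4, A[1][1] + B[1][2] = -3 + 7 = 4, A[1][2] + B[2][2] = -1 + 1 = 0) = 0 (attained at k = 2)
  C[2][0] = min over k of (A[2][0] + B[0][0] = 6 + 7 = 13, A[2][1] + B[1][0] = 0 + -3 = -3, A[2][2] + B[2][0] = -4 + 2 = -2) = -3 (attained at k = 1)
  C[2][1] = min over k of (A[2][0] + B[0][1] = 6 + -5 = 1, A[2][1] + B[1][1] = 0 + -5 = -5, A[2][2] + B[2][1] = -4 + 9 = 5) = -5 (attained at k = 1)
  C[2][2] = min over k of (A[2][0] + B[0][2] = 6 + 9 = 15, A[2][1] + B[1][2] = 0 + 7 = 7, A[2][2] + B[2][2] = -4 + 1 = -3) = -3 (attained at k = 2)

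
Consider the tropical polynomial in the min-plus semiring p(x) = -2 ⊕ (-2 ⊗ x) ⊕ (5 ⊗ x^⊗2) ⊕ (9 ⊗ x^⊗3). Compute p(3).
p(3) = -2

A tropical monomial a ⊗ x^⊗i evaluates to a + i · x. Evaluating each term at x = 3:
  Term 0 contributes -2 + 0 · 3 = -2
  Term 1 contributes -2 + 1 · 3 = 1
  Term 2 contributes 5 + 2 · 3 = 11
  Term 3 contributes 9 + 3 · 3 = 18
p(3) = ⊕ of these = min[-2, 1, 11, 18] = -2.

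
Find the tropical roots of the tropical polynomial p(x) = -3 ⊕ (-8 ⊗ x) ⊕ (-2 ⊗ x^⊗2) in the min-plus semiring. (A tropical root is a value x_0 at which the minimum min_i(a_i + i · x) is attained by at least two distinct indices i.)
Roots: {-6, 5}

Each tropical root is a break point of the lower envelope of the lines y = a_i + i · x (there are 3 lines, with slopes 0, 1, ..., 2). Only the lines that attain the minimum somewhere contribute to roots; other lines are dominated. Here the surviving (envelope) indices are i = 2, i = 1, i = 0.
Intersections between consecutive envelope lines give the roots: for adjacent envelope indices i < j the intersection is x = (a_i − a_j) / (j − i). Reading off the sorted break points: {-6, 5}.
Verification: at each break x_0, at least two indices attain the minimum of min_i(a_i + i · x_0).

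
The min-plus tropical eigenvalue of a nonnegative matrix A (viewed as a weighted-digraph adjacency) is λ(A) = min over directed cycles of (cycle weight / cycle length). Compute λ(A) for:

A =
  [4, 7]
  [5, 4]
λ(A) = 4

Enumerate directed cycles and compute their means (weight / length). Sample:
  cycle 0 → 0: weight = 4, length = 1, mean = 4/1 ≈ 4.000
  cycle 1 → 1: weight = 4, length = 1, mean = 4/1 ≈ 4.000
  cycle 0 → 1 → 0: weight = 12, length = 2, mean = 12/2 ≈ 6.000
  cycle 1 → 0 → 1: weight = 12, length = 2, mean = 12/2 ≈ 6.000
Minimum mean = 4.000, attained e.g. along the cycle 0 → 0 with weight 4 and length 1. So λ(A) = 4/1 = 4.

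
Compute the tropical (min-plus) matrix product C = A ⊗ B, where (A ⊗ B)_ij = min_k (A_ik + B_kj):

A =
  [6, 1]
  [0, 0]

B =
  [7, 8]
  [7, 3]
A ⊗ B =
  [8, 4]
  [7, 3]

Apply the min-plus product entry-by-entry:
  C[0][0] = min over k of (A[0][0] + B[0][0] = 6 + 7 = 13, A[0][1] + B[1][0] = 1 + 7 = 8) = 8 (attained at k = 1)
  C[0][1] = min over k of (A[0][0] + B[0][1] = 6 + 8 = 14, A[0][1] + B[1][1] = 1 + 3 = 4) = 4 (attained at k = 1)
  C[1][0] = min over k of (A[1][0] + B[0][0] = 0 + 7 = 7, A[1][1] + B[1][0] = 0 + 7 = 7) = 7 (attained at k = 0)
  C[1][1] = min over k of (A[1][0] + B[0][1] = 0 + 8 = 8, A[1][1] + B[1][1] = 0 + 3 = 3) = 3 (attained at k = 1)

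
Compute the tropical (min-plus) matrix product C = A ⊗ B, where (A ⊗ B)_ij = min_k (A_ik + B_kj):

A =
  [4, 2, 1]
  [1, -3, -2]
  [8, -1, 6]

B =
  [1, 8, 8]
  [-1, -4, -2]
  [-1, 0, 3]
A ⊗ B =
  [0, -2, 0]
  [-4, -7, -5]
  [-2, -5, -3]

Apply the min-plus product entry-by-entry:
  C[0][0] = min over k of (A[0][0] + B[0][0] = 4 + 1 = 5, A[0][1] + B[1][0] = 2 + -1 = 1, A[0][2] + B[2][0] = 1 + -1 = 0) = 0 (attained at k = 2)
  C[0][1] = min over k of (A[0][0] + B[0][1] = 4 + 8 = 12, A[0][1] + B[1][1] = 2 + -4 = -2, A[0][2] + B[2][1] = 1 + 0 = 1) = -2 (attained at k = 1)
  C[0][2] = min over k of (A[0][0] + B[0][2] = 4 + 8 = 12, A[0][1] + B[1][2] = 2 + -2 = 0, A[0][2] + B[2][2] = 1 + 3 = 4) = 0 (attained at k = 1)
  C[1][0] = min over k of (A[1][0] + B[0][0] = 1 + 1 = 2, A[1][1] + B[1][0] = -3 + -1 = -4, A[1][2] + B[2][0] = -2 + -1 = -3) = -4 (attained at k = 1)
  C[1][1] = min over k of (A[1][0] + B[0][1] = 1 + 8 = 9, A[1][1] + B[1][1] = -3 + -4 = -7, A[1][2] + B[2][1] = -2 + 0 = -2) = -7 (attained at k = 1)
  C[1][2] = min over k of (A[1][0] + B[0][2] = 1 + 8 = 9, A[1][1] + B[1][2] = -3 + -2 = -5, A[1][2] + B[2][2] = -2 + 3 = 1) = -5 (attained at k = 1)
  C[2][0] = min over k of (A[2][0] + B[0][0] = 8 + 1 = 9, A[2][1] + B[1][0] = -1 + -1 = -2, A[2][2] + B[2][0] = 6 + -1 = 5) = -2 (attained at k = 1)
  C[2][1] = min over k of (A[2][0] + B[0][1] = 8 + 8 = 16, A[2][1] + B[1][1] = -1 + -4 = -5, A[2][2] + B[2][1] = 6 + 0 = 6) = -5 (attained at k = 1)
  C[2][2] = min over k of (A[2][0] + B[0][2] = 8 + 8 = 16, A[2][1] + B[1][2] = -1 + -2 = -3, A[2][2] + B[2][2] = 6 + 3 = 9) = -3 (attained at k = 1)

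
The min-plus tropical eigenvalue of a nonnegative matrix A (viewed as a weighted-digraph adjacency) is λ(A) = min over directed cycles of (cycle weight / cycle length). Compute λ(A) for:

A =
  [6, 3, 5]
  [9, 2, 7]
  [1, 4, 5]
λ(A) = 2

Enumerate directed cycles and compute their means (weight / length). Sample:
  cycle 0 → 0: weight = 6, length = 1, mean = 6/1 ≈ 6.000
  cycle 1 → 1: weight = 2, length = 1, mean = 2/1 ≈ 2.000
  cycle 2 → 2: weight = 5, length = 1, mean = 5/1 ≈ 5.000
  cycle 0 → 1 → 0: weight = 12, length = 2, mean = 12/2 ≈ 6.000
  cycle 0 → 2 → 0: weight = 6, length = 2, mean = 6/2 ≈ 3.000
  cycle 1 → 0 → 1: weight = 12, length = 2, mean = 12/2 ≈ 6.000
Minimum mean = 2.000, attained e.g. along the cycle 1 → 1 with weight 2 and length 1. So λ(A) = 2/1 = 2.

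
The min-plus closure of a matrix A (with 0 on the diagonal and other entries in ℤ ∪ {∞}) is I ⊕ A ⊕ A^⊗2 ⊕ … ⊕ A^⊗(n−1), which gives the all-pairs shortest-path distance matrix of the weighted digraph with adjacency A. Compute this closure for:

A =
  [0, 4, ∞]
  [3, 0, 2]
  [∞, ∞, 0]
Closure =
  [0, 4, 6]
  [3, 0, 2]
  [∞, ∞, 0]

This is the Floyd-Warshall all-pairs shortest-path computation. For each intermediate vertex k = 0, 1, …, 2, update dist[i][j] ← min(dist[i][j], dist[i][k] + dist[k][j]). The final matrix gives, for each (i, j), the minimum total weight of any directed path from i to j (possibly empty when i = j).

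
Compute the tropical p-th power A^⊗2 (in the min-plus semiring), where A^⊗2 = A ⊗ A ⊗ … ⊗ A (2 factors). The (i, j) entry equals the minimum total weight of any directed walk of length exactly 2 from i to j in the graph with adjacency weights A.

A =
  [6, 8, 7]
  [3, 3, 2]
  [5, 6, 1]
A^⊗2 =
  [11, 11, 8]
  [6, 6, 3]
  [6, 7, 2]

Each entry (A^⊗2)_ij equals the minimum over all length-2 walks i = v_0 → v_1 → … → v_2 = j of Σ_t A[v_t][v_{t+1}]. For example, for (i, j) = (0, 2) we minimise over 3 possible intermediate vertex sequences; the minimum is 8, attained along the walk 0 → 2 → 2.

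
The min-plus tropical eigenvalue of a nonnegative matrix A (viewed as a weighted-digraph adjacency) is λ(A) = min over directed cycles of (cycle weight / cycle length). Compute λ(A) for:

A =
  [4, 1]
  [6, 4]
λ(A) = 7/2

Enumerate directed cycles and compute their means (weight / length). Sample:
  cycle 0 → 0: weight = 4, length = 1, mean = 4/1 ≈ 4.000
  cycle 1 → 1: weight = 4, length = 1, mean = 4/1 ≈ 4.000
  cycle 0 → 1 → 0: weight = 7, length = 2, mean = 7/2 ≈ 3.500
  cycle 1 → 0 → 1: weight = 7, length = 2, mean = 7/2 ≈ 3.500
Minimum mean = 3.500, attained e.g. along the cycle 0 → 1 → 0 with weight 7 and length 2. So λ(A) = 7/2 = 7/2.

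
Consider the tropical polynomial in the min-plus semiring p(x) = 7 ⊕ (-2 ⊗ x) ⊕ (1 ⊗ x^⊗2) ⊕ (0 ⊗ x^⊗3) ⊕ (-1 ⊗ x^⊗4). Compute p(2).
p(2) = 0

A tropical monomial a ⊗ x^⊗i evaluates to a + i · x. Evaluating each term at x = 2:
  Term 0 contributes 7 + 0 · 2 = 7
  Term 1 contributes -2 + 1 · 2 = 0
  Term 2 contributes 1 + 2 · 2 = 5
  Term 3 contributes 0 + 3 · 2 = 6
  Term 4 contributes -1 + 4 · 2 = 7
p(2) = ⊕ of these = min[7, 0, 5, 6, 7] = 0.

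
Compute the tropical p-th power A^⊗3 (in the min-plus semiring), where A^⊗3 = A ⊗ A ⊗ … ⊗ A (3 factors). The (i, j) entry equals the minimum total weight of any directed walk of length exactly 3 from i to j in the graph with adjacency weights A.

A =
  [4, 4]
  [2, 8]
A^⊗3 =
  [10, 10]
  [8, 10]

Each entry (A^⊗3)_ij equals the minimum over all length-3 walks i = v_0 → v_1 → … → v_3 = j of Σ_t A[v_t][v_{t+1}]. For example, for (i, j) = (0, 1) we minimise over 4 possible intermediate vertex sequences; the minimum is 10, attained along the walk 0 → 1 → 0 → 1.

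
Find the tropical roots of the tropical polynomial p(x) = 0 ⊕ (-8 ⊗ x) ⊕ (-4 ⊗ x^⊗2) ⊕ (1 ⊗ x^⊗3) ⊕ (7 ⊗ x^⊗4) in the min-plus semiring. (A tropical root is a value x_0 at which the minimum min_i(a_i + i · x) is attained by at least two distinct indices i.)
Roots: {-6, -5, -4, 8}

Each tropical root is a break point of the lower envelope of the lines y = a_i + i · x (there are 5 lines, with slopes 0, 1, ..., 4). Only the lines that attain the minimum somewhere contribute to roots; other lines are dominated. Here the surviving (envelope) indices are i = 4, i = 3, i = 2, i = 1, i = 0.
Intersections between consecutive envelope lines give the roots: for adjacent envelope indices i < j the intersection is x = (a_i − a_j) / (j − i). Reading off the sorted break points: {-6, -5, -4, 8}.
Verification: at each break x_0, at least two indices attain the minimum of min_i(a_i + i · x_0).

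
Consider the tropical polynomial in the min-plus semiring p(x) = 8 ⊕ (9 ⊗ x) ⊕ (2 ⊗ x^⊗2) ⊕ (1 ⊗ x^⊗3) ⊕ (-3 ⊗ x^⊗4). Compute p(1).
p(1) = 1

A tropical monomial a ⊗ x^⊗i evaluates to a + i · x. Evaluating each term at x = 1:
  Term 0 contributes 8 + 0 · 1 = 8
  Term 1 contributes 9 + 1 · 1 = 10
  Term 2 contributes 2 + 2 · 1 = 4
  Term 3 contributes 1 + 3 · 1 = 4
  Term 4 contributes -3 + 4 · 1 = 1
p(1) = ⊕ of these = min[8, 10, 4, 4, 1] = 1.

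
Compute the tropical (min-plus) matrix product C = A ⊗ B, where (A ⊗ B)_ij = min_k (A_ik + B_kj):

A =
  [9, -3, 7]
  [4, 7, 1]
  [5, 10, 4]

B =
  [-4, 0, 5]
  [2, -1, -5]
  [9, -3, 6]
A ⊗ B =
  [-1, -4, -8]
  [0, -2, 2]
  [1, 1, 5]

Apply the min-plus product entry-by-entry:
  C[0][0] = min over k of (A[0][0] + B[0][0] = 9 + -4 = 5, A[0][1] + B[1][0] = -3 + 2 = -1, A[0][2] + B[2][0] = 7 + 9 = 16) = -1 (attained at k = 1)
  C[0][1] = min over k of (A[0][0] + B[0][1] = 9 + 0 = 9, A[0][1] + B[1][1] = -3 + -1 = -4, A[0][2] + B[2][1] = 7 + -3 = 4) = -4 (attained at k = 1)
  C[0][2] = min over k of (A[0][0] + B[0][2] = 9 + 5 = 14, A[0][1] + B[1][2] = -3 + -5 = -8, A[0][2] + B[2][2] = 7 + 6 = 13) = -8 (attained at k = 1)
  C[1][0] = min over k of (A[1][0] + B[0][0] = 4 + -4 = 0, A[1][1] + B[1][0] = 7 + 2 = 9, A[1][2] + B[2][0] = 1 + 9 = 10) = 0 (attained at k = 0)
  C[1][1] = min over k of (A[1][0] + B[0][1] = 4 + 0 = 4, A[1][1] + B[1][1] = 7 + -1 = 6, A[1][2] + B[2][1] = 1 + -3 = -2) = -2 (attained at k = 2)
  C[1][2] = min over k of (A[1][0] + B[0][2] = 4 + 5 = 9, A[1][1] + B[1][2] = 7 + -5 = 2, A[1][2] + B[2][2] = 1 + 6 = 7) = 2 (attained at k = 1)
  C[2][0] = min over k of (A[2][0] + B[0][0] = 5 + -4 = 1, A[2][1] + B[1][0] = 10 + 2 = 12, A[2][2] + B[2][0] = 4 + 9 = 13) = 1 (attained at k = 0)
  C[2][1] = min over k of (A[2][0] + B[0][1] = 5 + 0 = 5, A[2][1] + B[1][1] = 10 + -1 = 9, A[2][2] + B[2][1] = 4 + -3 = 1) = 1 (attained at k = 2)
  C[2][2] = min over k of (A[2][0] + B[0][2] = 5 + 5 = 10, A[2][1] + B[1][2] = 10 + -5 = 5, A[2][2] + B[2][2] = 4 + 6 = 10) = 5 (attained at k = 1)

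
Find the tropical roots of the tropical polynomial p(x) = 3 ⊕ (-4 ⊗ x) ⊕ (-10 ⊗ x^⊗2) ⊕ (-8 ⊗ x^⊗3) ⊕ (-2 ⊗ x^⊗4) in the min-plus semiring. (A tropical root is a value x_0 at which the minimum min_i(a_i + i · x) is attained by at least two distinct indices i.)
Roots: {-6, -2, 6, 7}

Each tropical root is a break point of the lower envelope of the lines y = a_i + i · x (there are 5 lines, with slopes 0, 1, ..., 4). Only the lines that attain the minimum somewhere contribute to roots; other lines are dominated. Here the surviving (envelope) indices are i = 4, i = 3, i = 2, i = 1, i = 0.
Intersections between consecutive envelope lines give the roots: for adjacent envelope indices i < j the intersection is x = (a_i − a_j) / (j − i). Reading off the sorted break points: {-6, -2, 6, 7}.
Verification: at each break x_0, at least two indices attain the minimum of min_i(a_i + i · x_0).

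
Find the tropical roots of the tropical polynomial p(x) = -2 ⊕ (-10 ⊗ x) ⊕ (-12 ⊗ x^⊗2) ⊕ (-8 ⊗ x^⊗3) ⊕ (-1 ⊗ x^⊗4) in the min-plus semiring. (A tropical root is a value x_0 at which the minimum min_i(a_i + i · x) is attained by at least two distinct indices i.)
Roots: {-7, -4, 2, 8}

Each tropical root is a break point of the lower envelope of the lines y = a_i + i · x (there are 5 lines, with slopes 0, 1, ..., 4). Only the lines that attain the minimum somewhere contribute to roots; other lines are dominated. Here the surviving (envelope) indices are i = 4, i = 3, i = 2, i = 1, i = 0.
Intersections between consecutive envelope lines give the roots: for adjacent envelope indices i < j the intersection is x = (a_i − a_j) / (j − i). Reading off the sorted break points: {-7, -4, 2, 8}.
Verification: at each break x_0, at least two indices attain the minimum of min_i(a_i + i · x_0).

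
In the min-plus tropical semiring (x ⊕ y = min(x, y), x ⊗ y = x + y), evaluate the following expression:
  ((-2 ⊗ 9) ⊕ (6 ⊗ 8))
((-2 ⊗ 9) ⊕ (6 ⊗ 8)) = 7

Expand innermost to outermost. Recall ⊕ takes the minimum of its arguments and ⊗ takes their sum. Working out the expression ((-2 ⊗ 9) ⊕ (6 ⊗ 8)) gives 7.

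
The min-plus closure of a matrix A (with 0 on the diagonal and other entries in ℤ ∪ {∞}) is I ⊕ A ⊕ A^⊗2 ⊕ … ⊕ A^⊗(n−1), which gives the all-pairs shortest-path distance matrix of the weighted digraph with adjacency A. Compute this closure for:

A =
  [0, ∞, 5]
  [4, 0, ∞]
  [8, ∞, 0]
Closure =
  [0, ∞, 5]
  [4, 0, 9]
  [8, ∞, 0]

This is the Floyd-Warshall all-pairs shortest-path computation. For each intermediate vertex k = 0, 1, …, 2, update dist[i][j] ← min(dist[i][j], dist[i][k] + dist[k][j]). The final matrix gives, for each (i, j), the minimum total weight of any directed path from i to j (possibly empty when i = j).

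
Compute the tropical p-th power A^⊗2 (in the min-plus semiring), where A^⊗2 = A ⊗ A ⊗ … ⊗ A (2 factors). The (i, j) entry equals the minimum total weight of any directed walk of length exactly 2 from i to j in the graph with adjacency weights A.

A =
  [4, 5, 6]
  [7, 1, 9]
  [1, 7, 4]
A^⊗2 =
  [7, 6, 10]
  [8, 2, 10]
  [5, 6, 7]

Each entry (A^⊗2)_ij equals the minimum over all length-2 walks i = v_0 → v_1 → … → v_2 = j of Σ_t A[v_t][v_{t+1}]. For example, for (i, j) = (0, 2) we minimise over 3 possible intermediate vertex sequences; the minimum is 10, attained along the walk 0 → 0 → 2.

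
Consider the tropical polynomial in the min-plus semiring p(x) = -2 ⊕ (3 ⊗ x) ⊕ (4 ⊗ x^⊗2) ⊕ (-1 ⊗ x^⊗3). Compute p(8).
p(8) = -2

A tropical monomial a ⊗ x^⊗i evaluates to a + i · x. Evaluating each term at x = 8:
  Term 0 contributes -2 + 0 · 8 = -2
  Term 1 contributes 3 + 1 · 8 = 11
  Term 2 contributes 4 + 2 · 8 = 20
  Term 3 contributes -1 + 3 · 8 = 23
p(8) = ⊕ of these = min[-2, 11, 20, 23] = -2.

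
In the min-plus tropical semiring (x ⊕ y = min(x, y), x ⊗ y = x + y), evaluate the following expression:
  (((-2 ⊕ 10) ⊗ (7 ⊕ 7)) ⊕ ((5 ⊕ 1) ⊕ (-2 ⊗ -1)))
(((-2 ⊕ 10) ⊗ (7 ⊕ 7)) ⊕ ((5 ⊕ 1) ⊕ (-2 ⊗ -1))) = -3

Expand innermost to outermost. Recall ⊕ takes the minimum of its arguments and ⊗ takes their sum. Working out the expression (((-2 ⊕ 10) ⊗ (7 ⊕ 7)) ⊕ ((5 ⊕ 1) ⊕ (-2 ⊗ -1))) gives -3.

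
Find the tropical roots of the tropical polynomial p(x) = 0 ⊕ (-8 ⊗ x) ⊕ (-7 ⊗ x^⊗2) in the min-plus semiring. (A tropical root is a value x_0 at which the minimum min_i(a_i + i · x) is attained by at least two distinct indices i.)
Roots: {-1, 8}

Each tropical root is a break point of the lower envelope of the lines y = a_i + i · x (there are 3 lines, with slopes 0, 1, ..., 2). Only the lines that attain the minimum somewhere contribute to roots; other lines are dominated. Here the surviving (envelope) indices are i = 2, i = 1, i = 0.
Intersections between consecutive envelope lines give the roots: for adjacent envelope indices i < j the intersection is x = (a_i − a_j) / (j − i). Reading off the sorted break points: {-1, 8}.
Verification: at each break x_0, at least two indices attain the minimum of min_i(a_i + i · x_0).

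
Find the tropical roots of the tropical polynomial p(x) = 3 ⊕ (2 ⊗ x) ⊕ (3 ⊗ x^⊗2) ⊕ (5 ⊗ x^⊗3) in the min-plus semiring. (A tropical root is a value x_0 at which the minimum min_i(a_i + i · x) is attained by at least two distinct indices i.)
Roots: {-2, -1, 1}

Each tropical root is a break point of the lower envelope of the lines y = a_i + i · x (there are 4 lines, with slopes 0, 1, ..., 3). Only the lines that attain the minimum somewhere contribute to roots; other lines are dominated. Here the surviving (envelope) indices are i = 3, i = 2, i = 1, i = 0.
Intersections between consecutive envelope lines give the roots: for adjacent envelope indices i < j the intersection is x = (a_i − a_j) / (j − i). Reading off the sorted break points: {-2, -1, 1}.
Verification: at each break x_0, at least two indices attain the minimum of min_i(a_i + i · x_0).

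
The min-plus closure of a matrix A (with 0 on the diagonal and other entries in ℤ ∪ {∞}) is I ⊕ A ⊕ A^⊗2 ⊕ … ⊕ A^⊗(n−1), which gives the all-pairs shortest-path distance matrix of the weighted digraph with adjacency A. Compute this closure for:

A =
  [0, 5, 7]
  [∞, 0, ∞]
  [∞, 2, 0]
Closure =
  [0, 5, 7]
  [∞, 0, ∞]
  [∞, 2, 0]

This is the Floyd-Warshall all-pairs shortest-path computation. For each intermediate vertex k = 0, 1, …, 2, update dist[i][j] ← min(dist[i][j], dist[i][k] + dist[k][j]). The final matrix gives, for each (i, j), the minimum total weight of any directed path from i to j (possibly empty when i = j).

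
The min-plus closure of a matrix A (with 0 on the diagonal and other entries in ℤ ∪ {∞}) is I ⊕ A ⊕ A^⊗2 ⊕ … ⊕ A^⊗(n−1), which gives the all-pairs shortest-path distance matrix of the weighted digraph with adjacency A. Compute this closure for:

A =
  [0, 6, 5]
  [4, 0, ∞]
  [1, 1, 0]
Closure =
  [0, 6, 5]
  [4, 0, 9]
  [1, 1, 0]

This is the Floyd-Warshall all-pairs shortest-path computation. For each intermediate vertex k = 0, 1, …, 2, update dist[i][j] ← min(dist[i][j], dist[i][k] + dist[k][j]). The final matrix gives, for each (i, j), the minimum total weight of any directed path from i to j (possibly empty when i = j).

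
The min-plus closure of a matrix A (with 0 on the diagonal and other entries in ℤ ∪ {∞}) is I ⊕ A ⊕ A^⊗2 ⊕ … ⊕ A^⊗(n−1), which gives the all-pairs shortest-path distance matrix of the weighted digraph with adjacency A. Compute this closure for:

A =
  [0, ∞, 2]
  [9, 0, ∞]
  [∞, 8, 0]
Closure =
  [0, 10, 2]
  [9, 0, 11]
  [17, 8, 0]

This is the Floyd-Warshall all-pairs shortest-path computation. For each intermediate vertex k = 0, 1, …, 2, update dist[i][j] ← min(dist[i][j], dist[i][k] + dist[k][j]). The final matrix gives, for each (i, j), the minimum total weight of any directed path from i to j (possibly empty when i = j).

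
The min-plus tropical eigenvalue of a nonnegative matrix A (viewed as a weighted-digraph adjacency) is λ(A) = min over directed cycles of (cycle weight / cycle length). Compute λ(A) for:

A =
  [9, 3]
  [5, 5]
λ(A) = 4

Enumerate directed cycles and compute their means (weight / length). Sample:
  cycle 0 → 0: weight = 9, length = 1, mean = 9/1 ≈ 9.000
  cycle 1 → 1: weight = 5, length = 1, mean = 5/1 ≈ 5.000
  cycle 0 → 1 → 0: weight = 8, length = 2, mean = 8/2 ≈ 4.000
  cycle 1 → 0 → 1: weight = 8, length = 2, mean = 8/2 ≈ 4.000
Minimum mean = 4.000, attained e.g. along the cycle 0 → 1 → 0 with weight 8 and length 2. So λ(A) = 8/2 = 4.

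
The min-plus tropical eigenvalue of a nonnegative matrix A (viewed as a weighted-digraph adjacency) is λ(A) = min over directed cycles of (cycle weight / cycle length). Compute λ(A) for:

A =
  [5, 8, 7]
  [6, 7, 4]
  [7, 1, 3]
λ(A) = 5/2

Enumerate directed cycles and compute their means (weight / length). Sample:
  cycle 0 → 0: weight = 5, length = 1, mean = 5/1 ≈ 5.000
  cycle 1 → 1: weight = 7, length = 1, mean = 7/1 ≈ 7.000
  cycle 2 → 2: weight = 3, length = 1, mean = 3/1 ≈ 3.000
  cycle 0 → 1 → 0: weight = 14, length = 2, mean = 14/2 ≈ 7.000
  cycle 0 → 2 → 0: weight = 14, length = 2, mean = 14/2 ≈ 7.000
  cycle 1 → 0 → 1: weight = 14, length = 2, mean = 14/2 ≈ 7.000
Minimum mean = 2.500, attained e.g. along the cycle 1 → 2 → 1 with weight 5 and length 2. So λ(A) = 5/2 = 5/2.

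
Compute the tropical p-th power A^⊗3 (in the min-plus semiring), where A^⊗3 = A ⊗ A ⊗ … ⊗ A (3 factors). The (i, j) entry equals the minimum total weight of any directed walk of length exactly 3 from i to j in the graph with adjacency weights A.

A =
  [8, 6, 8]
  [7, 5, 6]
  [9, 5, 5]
A^⊗3 =
  [18, 16, 17]
  [17, 15, 16]
  [17, 15, 15]

Each entry (A^⊗3)_ij equals the minimum over all length-3 walks i = v_0 → v_1 → … → v_3 = j of Σ_t A[v_t][v_{t+1}]. For example, for (i, j) = (0, 2) we minimise over 9 possible intermediate vertex sequences; the minimum is 17, attained along the walk 0 → 1 → 1 → 2.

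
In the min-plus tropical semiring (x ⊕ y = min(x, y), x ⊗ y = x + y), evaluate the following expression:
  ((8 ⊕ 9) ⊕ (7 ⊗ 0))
((8 ⊕ 9) ⊕ (7 ⊗ 0)) = 7

Expand innermost to outermost. Recall ⊕ takes the minimum of its arguments and ⊗ takes their sum. Working out the expression ((8 ⊕ 9) ⊕ (7 ⊗ 0)) gives 7.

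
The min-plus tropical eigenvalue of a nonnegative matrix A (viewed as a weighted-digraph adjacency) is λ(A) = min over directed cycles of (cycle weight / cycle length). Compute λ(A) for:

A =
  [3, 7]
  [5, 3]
λ(A) = 3

Enumerate directed cycles and compute their means (weight / length). Sample:
  cycle 0 → 0: weight = 3, length = 1, mean = 3/1 ≈ 3.000
  cycle 1 → 1: weight = 3, length = 1, mean = 3/1 ≈ 3.000
  cycle 0 → 1 → 0: weight = 12, length = 2, mean = 12/2 ≈ 6.000
  cycle 1 → 0 → 1: weight = 12, length = 2, mean = 12/2 ≈ 6.000
Minimum mean = 3.000, attained e.g. along the cycle 0 → 0 with weight 3 and length 1. So λ(A) = 3/1 = 3.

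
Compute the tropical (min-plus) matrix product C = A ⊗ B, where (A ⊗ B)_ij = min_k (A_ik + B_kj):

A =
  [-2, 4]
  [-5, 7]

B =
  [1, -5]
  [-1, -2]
A ⊗ B =
  [-1, -7]
  [-4, -10]

Apply the min-plus product entry-by-entry:
  C[0][0] = min over k of (A[0][0] + B[0][0] = -2 + 1 = -1, A[0][1] + B[1][0] = 4 + -1 = 3) = -1 (attained at k = 0)
  C[0][1] = min over k of (A[0][0] + B[0][1] = -2 + -5 = -7, A[0][1] + B[1][1] = 4 + -2 = 2) = -7 (attained at k = 0)
  C[1][0] = min over k of (A[1][0] + B[0][0] = -5 + 1 = -4, A[1][1] + B[1][0] = 7 + -1 = 6) = -4 (attained at k = 0)
  C[1][1] = min over k of (A[1][0] + B[0][1] = -5 + -5 = -10, A[1][1] + B[1][1] = 7 + -2 = 5) = -10 (attained at k = 0)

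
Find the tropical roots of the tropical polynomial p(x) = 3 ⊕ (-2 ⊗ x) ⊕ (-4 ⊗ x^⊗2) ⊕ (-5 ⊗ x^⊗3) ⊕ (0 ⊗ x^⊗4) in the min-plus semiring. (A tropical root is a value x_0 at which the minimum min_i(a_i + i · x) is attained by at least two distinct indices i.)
Roots: {-5, 1, 2, 5}

Each tropical root is a break point of the lower envelope of the lines y = a_i + i · x (there are 5 lines, with slopes 0, 1, ..., 4). Only the lines that attain the minimum somewhere contribute to roots; other lines are dominated. Here the surviving (envelope) indices are i = 4, i = 3, i = 2, i = 1, i = 0.
Intersections between consecutive envelope lines give the roots: for adjacent envelope indices i < j the intersection is x = (a_i − a_j) / (j − i). Reading off the sorted break points: {-5, 1, 2, 5}.
Verification: at each break x_0, at least two indices attain the minimum of min_i(a_i + i · x_0).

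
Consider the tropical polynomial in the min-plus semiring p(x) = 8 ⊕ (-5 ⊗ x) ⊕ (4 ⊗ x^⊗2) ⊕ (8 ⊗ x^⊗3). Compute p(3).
p(3) = -2

A tropical monomial a ⊗ x^⊗i evaluates to a + i · x. Evaluating each term at x = 3:
  Term 0 contributes 8 + 0 · 3 = 8
  Term 1 contributes -5 + 1 · 3 = -2
  Term 2 contributes 4 + 2 · 3 = 10
  Term 3 contributes 8 + 3 · 3 = 17
p(3) = ⊕ of these = min[8, -2, 10, 17] = -2.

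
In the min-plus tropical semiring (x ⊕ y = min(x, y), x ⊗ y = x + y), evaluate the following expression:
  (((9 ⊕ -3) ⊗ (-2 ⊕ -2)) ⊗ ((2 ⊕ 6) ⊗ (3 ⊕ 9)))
(((9 ⊕ -3) ⊗ (-2 ⊕ -2)) ⊗ ((2 ⊕ 6) ⊗ (3 ⊕ 9))) = 0

Expand innermost to outermost. Recall ⊕ takes the minimum of its arguments and ⊗ takes their sum. Working out the expression (((9 ⊕ -3) ⊗ (-2 ⊕ -2)) ⊗ ((2 ⊕ 6) ⊗ (3 ⊕ 9))) gives 0.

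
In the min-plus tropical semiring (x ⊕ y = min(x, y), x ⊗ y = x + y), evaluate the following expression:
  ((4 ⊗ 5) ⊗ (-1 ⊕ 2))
((4 ⊗ 5) ⊗ (-1 ⊕ 2)) = 8

Expand innermost to outermost. Recall ⊕ takes the minimum of its arguments and ⊗ takes their sum. Working out the expression ((4 ⊗ 5) ⊗ (-1 ⊕ 2)) gives 8.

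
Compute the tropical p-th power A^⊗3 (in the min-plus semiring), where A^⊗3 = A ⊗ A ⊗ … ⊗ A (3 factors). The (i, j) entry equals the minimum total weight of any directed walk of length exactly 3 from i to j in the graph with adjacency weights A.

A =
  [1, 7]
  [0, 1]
A^⊗3 =
  [3, 9]
  [2, 3]

Each entry (A^⊗3)_ij equals the minimum over all length-3 walks i = v_0 → v_1 → … → v_3 = j of Σ_t A[v_t][v_{t+1}]. For example, for (i, j) = (0, 1) we minimise over 4 possible intermediate vertex sequences; the minimum is 9, attained along the walk 0 → 0 → 0 → 1.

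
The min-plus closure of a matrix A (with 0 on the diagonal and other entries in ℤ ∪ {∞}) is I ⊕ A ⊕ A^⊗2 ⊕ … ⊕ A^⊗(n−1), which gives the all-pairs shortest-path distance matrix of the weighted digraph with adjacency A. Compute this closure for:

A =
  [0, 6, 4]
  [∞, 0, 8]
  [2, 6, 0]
Closure =
  [0, 6, 4]
  [10, 0, 8]
  [2, 6, 0]

This is the Floyd-Warshall all-pairs shortest-path computation. For each intermediate vertex k = 0, 1, …, 2, update dist[i][j] ← min(dist[i][j], dist[i][k] + dist[k][j]). The final matrix gives, for each (i, j), the minimum total weight of any directed path from i to j (possibly empty when i = j).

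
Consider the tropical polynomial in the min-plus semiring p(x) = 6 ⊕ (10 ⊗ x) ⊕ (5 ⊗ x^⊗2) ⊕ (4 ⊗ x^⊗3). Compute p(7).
p(7) = 6

A tropical monomial a ⊗ x^⊗i evaluates to a + i · x. Evaluating each term at x = 7:
  Term 0 contributes 6 + 0 · 7 = 6
  Term 1 contributes 10 + 1 · 7 = 17
  Term 2 contributes 5 + 2 · 7 = 19
  Term 3 contributes 4 + 3 · 7 = 25
p(7) = ⊕ of these = min[6, 17, 19, 25] = 6.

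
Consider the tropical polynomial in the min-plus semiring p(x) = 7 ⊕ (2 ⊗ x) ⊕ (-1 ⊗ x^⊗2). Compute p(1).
p(1) = 1

A tropical monomial a ⊗ x^⊗i evaluates to a + i · x. Evaluating each term at x = 1:
  Term 0 contributes 7 + 0 · 1 = 7
  Term 1 contributes 2 + 1 · 1 = 3
  Term 2 contributes -1 + 2 · 1 = 1
p(1) = ⊕ of these = min[7, 3, 1] = 1.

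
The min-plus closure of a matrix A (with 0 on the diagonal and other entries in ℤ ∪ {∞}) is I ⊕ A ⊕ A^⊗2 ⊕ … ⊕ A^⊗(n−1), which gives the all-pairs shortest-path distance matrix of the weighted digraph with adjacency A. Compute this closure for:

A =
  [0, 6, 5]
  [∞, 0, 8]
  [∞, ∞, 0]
Closure =
  [0, 6, 5]
  [∞, 0, 8]
  [∞, ∞, 0]

This is the Floyd-Warshall all-pairs shortest-path computation. For each intermediate vertex k = 0, 1, …, 2, update dist[i][j] ← min(dist[i][j], dist[i][k] + dist[k][j]). The final matrix gives, for each (i, j), the minimum total weight of any directed path from i to j (possibly empty when i = j).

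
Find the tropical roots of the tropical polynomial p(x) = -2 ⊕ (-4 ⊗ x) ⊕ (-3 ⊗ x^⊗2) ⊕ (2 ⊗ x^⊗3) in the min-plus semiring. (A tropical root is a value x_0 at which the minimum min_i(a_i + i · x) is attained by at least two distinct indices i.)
Roots: {-5, -1, 2}

Each tropical root is a break point of the lower envelope of the lines y = a_i + i · x (there are 4 lines, with slopes 0, 1, ..., 3). Only the lines that attain the minimum somewhere contribute to roots; other lines are dominated. Here the surviving (envelope) indices are i = 3, i = 2, i = 1, i = 0.
Intersections between consecutive envelope lines give the roots: for adjacent envelope indices i < j the intersection is x = (a_i − a_j) / (j − i). Reading off the sorted break points: {-5, -1, 2}.
Verification: at each break x_0, at least two indices attain the minimum of min_i(a_i + i · x_0).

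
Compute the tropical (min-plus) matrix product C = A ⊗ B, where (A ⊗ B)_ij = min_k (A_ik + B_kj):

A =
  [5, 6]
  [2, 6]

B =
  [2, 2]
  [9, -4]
A ⊗ B =
  [7, 2]
  [4, 2]

Apply the min-plus product entry-by-entry:
  C[0][0] = min over k of (A[0][0] + B[0][0] = 5 + 2 = 7, A[0][1] + B[1][0] = 6 + 9 = 15) = 7 (attained at k = 0)
  C[0][1] = min over k of (A[0][0] + B[0][1] = 5 + 2 = 7, A[0][1] + B[1][1] = 6 + -4 = 2) = 2 (attained at k = 1)
  C[1][0] = min over k of (A[1][0] + B[0][0] = 2 + 2 = 4, A[1][1] + B[1][0] = 6 + 9 = 15) = 4 (attained at k = 0)
  C[1][1] = min over k of (A[1][0] + B[0][1] = 2 + 2 = 4, A[1][1] + B[1][1] = 6 + -4 = 2) = 2 (attained at k = 1)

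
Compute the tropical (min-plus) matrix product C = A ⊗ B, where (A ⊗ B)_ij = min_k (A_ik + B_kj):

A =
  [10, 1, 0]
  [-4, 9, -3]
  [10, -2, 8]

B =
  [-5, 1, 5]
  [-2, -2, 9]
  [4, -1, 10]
A ⊗ B =
  [-1, -1, 10]
  [-9, -4, 1]
  [-4, -4, 7]

Apply the min-plus product entry-by-entry:
  C[0][0] = min over k of (A[0][0] + B[0][0] = 10 + -5 = 5, A[0][1] + B[1][0] = 1 + -2 = -1, A[0][2] + B[2][0] = 0 + 4 = 4) = -1 (attained at k = 1)
  C[0][1] = min over k of (A[0][0] + B[0][1] = 10 + 1 = 11, A[0][1] + B[1][1] = 1 + -2 = -1, A[0][2] + B[2][1] = 0 + -1 = -1) = -1 (attained at k = 1)
  C[0][2] = min over k of (A[0][0] + B[0][2] = 10 + 5 = 15, A[0][1] + B[1][2] = 1 + 9 = 10, A[0][2] + B[2][2] = 0 + 10 = 10) = 10 (attained at k = 1)
  C[1][0] = min over k of (A[1][0] + B[0][0] = -4 + -5 = -9, A[1][1] + B[1][0] = 9 + -2 = 7, A[1][2] + B[2][0] = -3 + 4 = 1) = -9 (attained at k = 0)
  C[1][1] = min over k of (A[1][0] + B[0][1] = -4 + 1 = -3, A[1][1] + B[1][1] = 9 + -2 = 7, A[1][2] + B[2][1] = -3 + -1 = -4) = -4 (attained at k = 2)
  C[1][2] = min over k of (A[1][0] + B[0][2] = -4 + 5 = 1, A[1][1] + B[1][2] = 9 + 9 = 18, A[1][2] + B[2][2] = -3 + 10 = 7) = 1 (attained at k = 0)
  C[2][0] = min over k of (A[2][0] + B[0][0] = 10 + -5 = 5, A[2][1] + B[1][0] = -2 + -2 = -4, A[2][2] + B[2][0] = 8 + 4 = 12) = -4 (attained at k = 1)
  C[2][1] = min over k of (A[2][0] + B[0][1] = 10 + 1 = 11, A[2][1] + B[1][1] = -2 + -2 = -4, A[2][2] + B[2][1] = 8 + -1 = 7) = -4 (attained at k = 1)
  C[2][2] = min over k of (A[2][0] + B[0][2] = 10 + 5 = 15, A[2][1] + B[1][2] = -2 + 9 = 7, A[2][2] + B[2][2] = 8 + 10 = 18) = 7 (attained at k = 1)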